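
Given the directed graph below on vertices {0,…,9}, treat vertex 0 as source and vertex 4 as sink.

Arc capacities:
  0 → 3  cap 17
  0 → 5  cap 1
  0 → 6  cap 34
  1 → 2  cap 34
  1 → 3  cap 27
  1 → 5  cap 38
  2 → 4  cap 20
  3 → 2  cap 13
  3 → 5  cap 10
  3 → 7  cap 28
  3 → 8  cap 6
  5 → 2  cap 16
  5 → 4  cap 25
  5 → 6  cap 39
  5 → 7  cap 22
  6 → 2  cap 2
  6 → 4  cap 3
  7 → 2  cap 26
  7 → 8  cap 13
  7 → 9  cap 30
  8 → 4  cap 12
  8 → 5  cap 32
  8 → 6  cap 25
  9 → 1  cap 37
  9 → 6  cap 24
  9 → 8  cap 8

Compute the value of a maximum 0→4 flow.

augment #1: 0→5→4 bottleneck 1, total now 1
augment #2: 0→6→4 bottleneck 3, total now 4
augment #3: 0→3→2→4 bottleneck 13, total now 17
augment #4: 0→3→5→4 bottleneck 4, total now 21
augment #5: 0→6→2→4 bottleneck 2, total now 23

Maximum flow value: 23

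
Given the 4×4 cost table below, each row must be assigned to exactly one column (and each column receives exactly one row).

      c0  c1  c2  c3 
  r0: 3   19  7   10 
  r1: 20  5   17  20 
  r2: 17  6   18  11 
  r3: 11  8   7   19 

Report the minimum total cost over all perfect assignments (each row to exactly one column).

optimal assignment: row0→col0 (cost 3), row1→col1 (cost 5), row2→col3 (cost 11), row3→col2 (cost 7)
total = 3 + 5 + 11 + 7 = 26

Minimum assignment cost: 26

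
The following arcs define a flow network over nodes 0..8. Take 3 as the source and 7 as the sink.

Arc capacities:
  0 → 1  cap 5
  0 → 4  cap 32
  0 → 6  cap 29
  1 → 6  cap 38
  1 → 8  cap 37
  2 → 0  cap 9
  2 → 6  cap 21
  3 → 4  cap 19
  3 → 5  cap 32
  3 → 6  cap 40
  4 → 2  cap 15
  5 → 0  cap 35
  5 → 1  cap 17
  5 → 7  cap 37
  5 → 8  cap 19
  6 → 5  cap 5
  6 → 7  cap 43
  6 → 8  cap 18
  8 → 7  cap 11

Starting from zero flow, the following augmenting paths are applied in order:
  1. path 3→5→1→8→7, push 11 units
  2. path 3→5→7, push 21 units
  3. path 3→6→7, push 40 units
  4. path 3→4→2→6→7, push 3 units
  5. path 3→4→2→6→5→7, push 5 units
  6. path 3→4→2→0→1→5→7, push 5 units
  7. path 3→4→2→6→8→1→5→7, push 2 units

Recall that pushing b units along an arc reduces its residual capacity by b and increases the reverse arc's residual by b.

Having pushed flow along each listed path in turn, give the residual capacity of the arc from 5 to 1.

after path 1 (3→5→1→8→7, push 11): res(5,1)=6
after path 2 (3→5→7, push 21): res(5,1)=6
after path 3 (3→6→7, push 40): res(5,1)=6
after path 4 (3→4→2→6→7, push 3): res(5,1)=6
after path 5 (3→4→2→6→5→7, push 5): res(5,1)=6
after path 6 (3→4→2→0→1→5→7, push 5): res(5,1)=11
after path 7 (3→4→2→6→8→1→5→7, push 2): res(5,1)=13

Residual capacity of (5,1): 13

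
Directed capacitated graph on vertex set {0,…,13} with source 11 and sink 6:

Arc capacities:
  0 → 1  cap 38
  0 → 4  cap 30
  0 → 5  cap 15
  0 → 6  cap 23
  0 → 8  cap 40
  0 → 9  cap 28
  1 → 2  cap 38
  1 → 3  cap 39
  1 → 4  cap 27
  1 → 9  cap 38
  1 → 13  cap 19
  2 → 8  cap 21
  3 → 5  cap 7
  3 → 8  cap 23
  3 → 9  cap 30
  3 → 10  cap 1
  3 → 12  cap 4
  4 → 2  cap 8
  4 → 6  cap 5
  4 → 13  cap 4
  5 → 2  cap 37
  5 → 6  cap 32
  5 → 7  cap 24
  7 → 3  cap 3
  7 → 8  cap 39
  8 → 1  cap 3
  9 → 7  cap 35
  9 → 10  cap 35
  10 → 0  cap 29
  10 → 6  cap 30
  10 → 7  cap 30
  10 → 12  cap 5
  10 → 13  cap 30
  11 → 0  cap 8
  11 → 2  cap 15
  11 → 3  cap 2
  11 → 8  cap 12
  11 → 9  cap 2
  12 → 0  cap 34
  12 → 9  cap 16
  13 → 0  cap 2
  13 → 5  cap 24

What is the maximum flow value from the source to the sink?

Maximum flow value: 15

augment #1: 11→0→6 bottleneck 8, total now 8
augment #2: 11→3→5→6 bottleneck 2, total now 10
augment #3: 11→9→10→6 bottleneck 2, total now 12
augment #4: 11→8→1→4→6 bottleneck 3, total now 15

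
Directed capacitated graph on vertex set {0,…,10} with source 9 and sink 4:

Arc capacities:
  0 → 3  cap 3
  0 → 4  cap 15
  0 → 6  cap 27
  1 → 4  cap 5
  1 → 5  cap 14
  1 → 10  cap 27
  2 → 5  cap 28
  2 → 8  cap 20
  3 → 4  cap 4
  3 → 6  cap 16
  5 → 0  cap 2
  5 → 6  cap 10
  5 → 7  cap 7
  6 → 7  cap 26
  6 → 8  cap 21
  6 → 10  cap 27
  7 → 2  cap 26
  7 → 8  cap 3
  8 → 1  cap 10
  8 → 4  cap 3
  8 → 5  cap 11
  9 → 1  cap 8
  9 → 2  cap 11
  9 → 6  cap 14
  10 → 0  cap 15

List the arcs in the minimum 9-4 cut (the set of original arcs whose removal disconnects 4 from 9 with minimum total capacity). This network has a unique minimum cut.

Min-cut arcs: {(1,4), (5,0), (8,4), (10,0)} (total capacity 25)

augment #1: 9→1→4 push 5
augment #2: 9→2→8→4 push 3
augment #3: 9→1→5→0→4 push 2
augment #4: 9→1→10→0→4 push 1
augment #5: 9→6→10→0→4 push 12
augment #6: 9→6→10→0→3→4 push 2
max flow = 25; residual-reachable set from 9 gives S-side
cut edges (S→T): {(1,4), (5,0), (8,4), (10,0)} total cap 25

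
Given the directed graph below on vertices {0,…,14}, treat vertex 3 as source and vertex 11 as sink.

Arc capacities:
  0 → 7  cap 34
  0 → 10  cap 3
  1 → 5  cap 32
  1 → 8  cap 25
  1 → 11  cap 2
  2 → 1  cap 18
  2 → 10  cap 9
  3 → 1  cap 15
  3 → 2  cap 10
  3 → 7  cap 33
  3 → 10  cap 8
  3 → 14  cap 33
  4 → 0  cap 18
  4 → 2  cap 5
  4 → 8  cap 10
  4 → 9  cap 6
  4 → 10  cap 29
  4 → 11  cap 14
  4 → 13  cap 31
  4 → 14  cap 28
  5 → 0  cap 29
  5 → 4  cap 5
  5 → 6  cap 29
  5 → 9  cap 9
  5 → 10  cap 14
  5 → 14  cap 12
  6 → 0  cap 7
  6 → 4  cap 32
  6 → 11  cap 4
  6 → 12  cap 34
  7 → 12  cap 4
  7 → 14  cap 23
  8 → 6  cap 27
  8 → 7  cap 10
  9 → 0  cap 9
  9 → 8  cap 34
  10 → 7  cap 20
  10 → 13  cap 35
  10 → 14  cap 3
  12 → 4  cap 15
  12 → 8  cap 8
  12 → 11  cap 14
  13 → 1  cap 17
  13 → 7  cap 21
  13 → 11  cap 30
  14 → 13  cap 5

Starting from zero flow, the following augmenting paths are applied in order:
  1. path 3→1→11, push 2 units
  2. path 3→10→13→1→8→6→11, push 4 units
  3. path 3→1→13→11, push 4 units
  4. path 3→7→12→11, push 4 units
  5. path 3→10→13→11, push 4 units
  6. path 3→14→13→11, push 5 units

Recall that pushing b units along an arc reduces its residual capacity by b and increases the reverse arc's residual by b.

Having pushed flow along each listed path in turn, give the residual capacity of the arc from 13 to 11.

Residual capacity of (13,11): 17

after path 1 (3→1→11, push 2): res(13,11)=30
after path 2 (3→10→13→1→8→6→11, push 4): res(13,11)=30
after path 3 (3→1→13→11, push 4): res(13,11)=26
after path 4 (3→7→12→11, push 4): res(13,11)=26
after path 5 (3→10→13→11, push 4): res(13,11)=22
after path 6 (3→14→13→11, push 5): res(13,11)=17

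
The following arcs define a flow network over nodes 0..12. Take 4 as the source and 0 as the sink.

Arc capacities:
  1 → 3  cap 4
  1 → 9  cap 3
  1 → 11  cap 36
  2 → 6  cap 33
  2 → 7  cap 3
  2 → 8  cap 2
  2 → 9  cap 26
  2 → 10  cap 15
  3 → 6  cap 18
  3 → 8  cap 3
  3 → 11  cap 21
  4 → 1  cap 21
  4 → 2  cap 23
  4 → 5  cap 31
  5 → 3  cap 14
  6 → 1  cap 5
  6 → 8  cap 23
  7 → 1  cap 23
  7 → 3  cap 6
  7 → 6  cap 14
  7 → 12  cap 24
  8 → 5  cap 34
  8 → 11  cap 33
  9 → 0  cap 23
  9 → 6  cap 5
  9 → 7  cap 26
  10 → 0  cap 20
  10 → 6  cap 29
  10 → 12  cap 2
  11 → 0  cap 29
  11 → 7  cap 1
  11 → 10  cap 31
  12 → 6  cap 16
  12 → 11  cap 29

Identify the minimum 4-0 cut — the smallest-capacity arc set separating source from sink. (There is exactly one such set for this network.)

Min-cut arcs: {(4,1), (4,2), (5,3)} (total capacity 58)

augment #1: 4→1→9→0 push 3
augment #2: 4→1→11→0 push 18
augment #3: 4→2→9→0 push 20
augment #4: 4→2→10→0 push 3
augment #5: 4→5→3→11→0 push 11
augment #6: 4→5→3→11→10→0 push 3
max flow = 58; residual-reachable set from 4 gives S-side
cut edges (S→T): {(4,1), (4,2), (5,3)} total cap 58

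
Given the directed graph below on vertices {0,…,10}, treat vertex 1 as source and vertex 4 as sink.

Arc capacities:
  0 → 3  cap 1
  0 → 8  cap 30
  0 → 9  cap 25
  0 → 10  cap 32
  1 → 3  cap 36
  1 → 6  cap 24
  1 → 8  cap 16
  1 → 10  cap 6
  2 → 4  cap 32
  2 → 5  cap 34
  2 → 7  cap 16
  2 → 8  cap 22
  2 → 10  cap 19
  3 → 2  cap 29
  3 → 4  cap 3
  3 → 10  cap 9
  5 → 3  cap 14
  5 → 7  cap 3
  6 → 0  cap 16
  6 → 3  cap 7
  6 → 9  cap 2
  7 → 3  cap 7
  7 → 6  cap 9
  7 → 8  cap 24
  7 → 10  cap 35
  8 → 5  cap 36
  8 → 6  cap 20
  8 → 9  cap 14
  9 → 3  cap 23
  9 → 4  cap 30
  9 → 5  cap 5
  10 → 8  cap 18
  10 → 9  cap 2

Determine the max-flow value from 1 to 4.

augment #1: 1→3→4 bottleneck 3, total now 3
augment #2: 1→3→2→4 bottleneck 29, total now 32
augment #3: 1→6→9→4 bottleneck 2, total now 34
augment #4: 1→8→9→4 bottleneck 14, total now 48
augment #5: 1→10→9→4 bottleneck 2, total now 50
augment #6: 1→6→0→9→4 bottleneck 12, total now 62

Maximum flow value: 62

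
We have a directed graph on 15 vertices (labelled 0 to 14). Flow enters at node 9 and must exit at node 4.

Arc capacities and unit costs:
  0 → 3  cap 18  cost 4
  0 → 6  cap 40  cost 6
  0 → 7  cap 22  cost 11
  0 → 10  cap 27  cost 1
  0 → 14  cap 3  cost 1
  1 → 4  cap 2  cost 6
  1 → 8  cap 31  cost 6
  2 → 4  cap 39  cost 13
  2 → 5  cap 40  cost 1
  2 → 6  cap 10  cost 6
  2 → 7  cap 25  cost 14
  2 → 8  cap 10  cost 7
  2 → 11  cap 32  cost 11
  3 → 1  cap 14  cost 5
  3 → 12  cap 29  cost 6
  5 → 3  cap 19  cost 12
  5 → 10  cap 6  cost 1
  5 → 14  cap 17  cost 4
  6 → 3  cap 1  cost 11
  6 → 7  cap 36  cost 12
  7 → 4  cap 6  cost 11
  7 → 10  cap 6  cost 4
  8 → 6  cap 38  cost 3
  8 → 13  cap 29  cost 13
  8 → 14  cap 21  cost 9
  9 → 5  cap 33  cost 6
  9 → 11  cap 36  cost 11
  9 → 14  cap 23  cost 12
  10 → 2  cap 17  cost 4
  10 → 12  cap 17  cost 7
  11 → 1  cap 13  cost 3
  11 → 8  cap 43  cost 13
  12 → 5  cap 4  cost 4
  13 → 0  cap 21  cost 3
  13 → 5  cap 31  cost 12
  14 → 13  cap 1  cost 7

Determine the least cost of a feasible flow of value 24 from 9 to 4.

shortest-cost path #1: 9→11→1→4 push 2 @ unit cost 20 (adds 40)
shortest-cost path #2: 9→5→10→2→4 push 6 @ unit cost 24 (adds 144)
shortest-cost path #3: 9→5→14→13→0→10→2→4 push 1 @ unit cost 38 (adds 38)
shortest-cost path #4: 9→11→1→8→6→7→4 push 6 @ unit cost 46 (adds 276)
shortest-cost path #5: 9→11→1→8→13→0→10→2→4 push 5 @ unit cost 54 (adds 270)
shortest-cost path #6: 9→11→8→13→0→10→2→4 push 4 @ unit cost 58 (adds 232)
total cost = 1000

Minimum cost for 24 units: 1000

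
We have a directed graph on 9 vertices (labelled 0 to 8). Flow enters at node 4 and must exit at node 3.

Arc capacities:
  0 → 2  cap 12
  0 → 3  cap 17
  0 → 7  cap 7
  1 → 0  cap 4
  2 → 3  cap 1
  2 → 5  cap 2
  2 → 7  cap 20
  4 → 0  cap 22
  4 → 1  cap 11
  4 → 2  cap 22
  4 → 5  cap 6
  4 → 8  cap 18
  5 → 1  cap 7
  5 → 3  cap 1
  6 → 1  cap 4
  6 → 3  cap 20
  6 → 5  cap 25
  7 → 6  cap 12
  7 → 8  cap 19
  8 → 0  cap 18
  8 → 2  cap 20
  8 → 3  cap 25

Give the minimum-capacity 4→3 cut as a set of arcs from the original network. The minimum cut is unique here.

Min-cut arcs: {(0,3), (2,3), (5,3), (7,6), (8,3)} (total capacity 56)

augment #1: 4→0→3 push 17
augment #2: 4→2→3 push 1
augment #3: 4→5→3 push 1
augment #4: 4→8→3 push 18
augment #5: 4→0→7→6→3 push 5
augment #6: 4→2→7→6→3 push 7
augment #7: 4→2→7→8→3 push 7
max flow = 56; residual-reachable set from 4 gives S-side
cut edges (S→T): {(0,3), (2,3), (5,3), (7,6), (8,3)} total cap 56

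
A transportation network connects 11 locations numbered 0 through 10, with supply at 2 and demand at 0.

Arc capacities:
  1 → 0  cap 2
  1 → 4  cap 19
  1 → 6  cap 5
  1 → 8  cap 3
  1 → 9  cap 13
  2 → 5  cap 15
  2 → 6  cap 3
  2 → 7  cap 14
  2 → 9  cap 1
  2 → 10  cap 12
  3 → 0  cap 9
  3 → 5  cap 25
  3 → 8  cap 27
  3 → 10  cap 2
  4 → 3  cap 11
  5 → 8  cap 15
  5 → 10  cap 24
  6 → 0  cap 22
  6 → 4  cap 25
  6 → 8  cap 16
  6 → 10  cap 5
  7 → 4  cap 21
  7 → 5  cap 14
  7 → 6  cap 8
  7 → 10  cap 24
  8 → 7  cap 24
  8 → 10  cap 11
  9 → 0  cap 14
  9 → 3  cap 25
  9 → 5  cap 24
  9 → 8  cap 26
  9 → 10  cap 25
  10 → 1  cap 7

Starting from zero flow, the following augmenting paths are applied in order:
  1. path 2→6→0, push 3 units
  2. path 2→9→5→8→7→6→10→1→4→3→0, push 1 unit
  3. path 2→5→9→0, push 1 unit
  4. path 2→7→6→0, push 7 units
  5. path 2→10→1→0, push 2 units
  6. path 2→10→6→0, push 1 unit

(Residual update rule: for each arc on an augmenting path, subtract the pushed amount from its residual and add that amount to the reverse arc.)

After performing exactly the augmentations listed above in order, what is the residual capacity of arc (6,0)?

Residual capacity of (6,0): 11

after path 1 (2→6→0, push 3): res(6,0)=19
after path 2 (2→9→5→8→7→6→10→1→4→3→0, push 1): res(6,0)=19
after path 3 (2→5→9→0, push 1): res(6,0)=19
after path 4 (2→7→6→0, push 7): res(6,0)=12
after path 5 (2→10→1→0, push 2): res(6,0)=12
after path 6 (2→10→6→0, push 1): res(6,0)=11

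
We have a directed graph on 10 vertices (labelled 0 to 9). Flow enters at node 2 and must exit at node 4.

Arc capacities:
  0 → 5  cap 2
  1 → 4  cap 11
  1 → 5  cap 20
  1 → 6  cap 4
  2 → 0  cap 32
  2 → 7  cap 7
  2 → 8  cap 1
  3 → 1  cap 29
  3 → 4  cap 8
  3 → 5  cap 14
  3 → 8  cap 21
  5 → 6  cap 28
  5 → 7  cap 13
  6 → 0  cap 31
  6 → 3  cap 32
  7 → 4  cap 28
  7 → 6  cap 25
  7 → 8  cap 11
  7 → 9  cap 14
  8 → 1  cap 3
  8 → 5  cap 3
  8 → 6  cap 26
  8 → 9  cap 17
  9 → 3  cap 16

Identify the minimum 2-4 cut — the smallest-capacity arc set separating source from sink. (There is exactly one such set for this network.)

Min-cut arcs: {(0,5), (2,7), (2,8)} (total capacity 10)

augment #1: 2→7→4 push 7
augment #2: 2→8→1→4 push 1
augment #3: 2→0→5→7→4 push 2
max flow = 10; residual-reachable set from 2 gives S-side
cut edges (S→T): {(0,5), (2,7), (2,8)} total cap 10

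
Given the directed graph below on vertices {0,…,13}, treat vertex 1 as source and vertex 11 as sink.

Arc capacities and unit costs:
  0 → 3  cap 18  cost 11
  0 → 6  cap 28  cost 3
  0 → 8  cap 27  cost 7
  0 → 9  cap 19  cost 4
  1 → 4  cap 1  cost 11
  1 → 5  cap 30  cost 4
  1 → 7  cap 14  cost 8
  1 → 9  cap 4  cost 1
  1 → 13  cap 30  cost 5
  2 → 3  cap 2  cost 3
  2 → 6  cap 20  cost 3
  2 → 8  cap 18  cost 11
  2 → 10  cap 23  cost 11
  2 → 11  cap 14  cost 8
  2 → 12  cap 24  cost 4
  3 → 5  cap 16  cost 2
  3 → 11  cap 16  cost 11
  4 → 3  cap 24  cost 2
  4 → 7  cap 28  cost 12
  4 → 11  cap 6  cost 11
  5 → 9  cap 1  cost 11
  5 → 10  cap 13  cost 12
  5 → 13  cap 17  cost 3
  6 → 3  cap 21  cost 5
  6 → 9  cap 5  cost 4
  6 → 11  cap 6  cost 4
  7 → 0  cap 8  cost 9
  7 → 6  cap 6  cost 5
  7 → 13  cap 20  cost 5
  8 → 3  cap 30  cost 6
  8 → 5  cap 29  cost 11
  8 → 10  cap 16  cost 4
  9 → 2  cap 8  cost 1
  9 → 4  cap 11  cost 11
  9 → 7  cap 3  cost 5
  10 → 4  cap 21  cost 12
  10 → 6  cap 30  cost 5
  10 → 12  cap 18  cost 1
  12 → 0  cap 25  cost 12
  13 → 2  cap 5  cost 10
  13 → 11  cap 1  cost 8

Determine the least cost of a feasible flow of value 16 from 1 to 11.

shortest-cost path #1: 1→9→2→6→11 push 4 @ unit cost 9 (adds 36)
shortest-cost path #2: 1→13→11 push 1 @ unit cost 13 (adds 13)
shortest-cost path #3: 1→7→6→11 push 2 @ unit cost 17 (adds 34)
shortest-cost path #4: 1→7→6→2→11 push 4 @ unit cost 18 (adds 72)
shortest-cost path #5: 1→4→11 push 1 @ unit cost 22 (adds 22)
shortest-cost path #6: 1→13→2→11 push 4 @ unit cost 23 (adds 92)
total cost = 269

Minimum cost for 16 units: 269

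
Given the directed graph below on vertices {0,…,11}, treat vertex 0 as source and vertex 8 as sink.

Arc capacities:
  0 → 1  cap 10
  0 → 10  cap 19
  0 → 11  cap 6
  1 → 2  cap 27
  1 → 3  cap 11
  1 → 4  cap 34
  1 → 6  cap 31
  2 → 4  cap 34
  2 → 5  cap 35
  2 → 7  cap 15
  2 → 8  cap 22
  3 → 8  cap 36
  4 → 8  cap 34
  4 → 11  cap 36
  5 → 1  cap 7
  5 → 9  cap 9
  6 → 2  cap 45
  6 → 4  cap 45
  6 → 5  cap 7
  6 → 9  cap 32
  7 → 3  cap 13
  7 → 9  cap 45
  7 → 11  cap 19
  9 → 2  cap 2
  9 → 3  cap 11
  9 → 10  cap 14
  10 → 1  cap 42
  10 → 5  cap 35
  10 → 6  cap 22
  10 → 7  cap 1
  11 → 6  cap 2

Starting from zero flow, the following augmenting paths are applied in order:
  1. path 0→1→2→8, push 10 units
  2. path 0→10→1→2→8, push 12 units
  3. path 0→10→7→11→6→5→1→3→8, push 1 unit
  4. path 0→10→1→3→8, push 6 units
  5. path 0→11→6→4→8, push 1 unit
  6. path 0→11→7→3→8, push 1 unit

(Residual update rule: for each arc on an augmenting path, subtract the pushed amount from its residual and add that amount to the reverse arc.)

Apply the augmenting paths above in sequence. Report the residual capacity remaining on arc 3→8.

Residual capacity of (3,8): 28

after path 1 (0→1→2→8, push 10): res(3,8)=36
after path 2 (0→10→1→2→8, push 12): res(3,8)=36
after path 3 (0→10→7→11→6→5→1→3→8, push 1): res(3,8)=35
after path 4 (0→10→1→3→8, push 6): res(3,8)=29
after path 5 (0→11→6→4→8, push 1): res(3,8)=29
after path 6 (0→11→7→3→8, push 1): res(3,8)=28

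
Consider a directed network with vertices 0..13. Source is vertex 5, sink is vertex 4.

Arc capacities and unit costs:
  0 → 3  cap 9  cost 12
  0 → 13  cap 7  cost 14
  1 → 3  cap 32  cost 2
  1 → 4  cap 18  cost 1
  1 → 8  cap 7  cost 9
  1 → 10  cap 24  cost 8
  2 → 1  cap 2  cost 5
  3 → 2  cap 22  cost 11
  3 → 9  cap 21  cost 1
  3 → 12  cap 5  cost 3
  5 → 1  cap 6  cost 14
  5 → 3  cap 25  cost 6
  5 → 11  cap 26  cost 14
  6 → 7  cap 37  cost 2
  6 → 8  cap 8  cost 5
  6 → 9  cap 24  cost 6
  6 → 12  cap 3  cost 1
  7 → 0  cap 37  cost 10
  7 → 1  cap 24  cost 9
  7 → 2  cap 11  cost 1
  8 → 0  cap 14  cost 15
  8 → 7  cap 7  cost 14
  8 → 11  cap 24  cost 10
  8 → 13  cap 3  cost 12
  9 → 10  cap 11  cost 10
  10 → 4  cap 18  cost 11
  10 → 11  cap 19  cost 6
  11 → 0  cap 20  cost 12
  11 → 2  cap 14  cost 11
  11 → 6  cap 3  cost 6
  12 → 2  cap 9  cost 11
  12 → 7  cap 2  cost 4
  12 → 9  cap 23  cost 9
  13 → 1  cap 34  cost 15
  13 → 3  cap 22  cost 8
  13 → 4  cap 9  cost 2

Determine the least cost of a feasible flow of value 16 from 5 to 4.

Minimum cost for 16 units: 350

shortest-cost path #1: 5→1→4 push 6 @ unit cost 15 (adds 90)
shortest-cost path #2: 5→3→12→7→2→1→4 push 2 @ unit cost 20 (adds 40)
shortest-cost path #3: 5→3→2→7→1→4 push 2 @ unit cost 26 (adds 52)
shortest-cost path #4: 5→3→9→10→4 push 6 @ unit cost 28 (adds 168)
total cost = 350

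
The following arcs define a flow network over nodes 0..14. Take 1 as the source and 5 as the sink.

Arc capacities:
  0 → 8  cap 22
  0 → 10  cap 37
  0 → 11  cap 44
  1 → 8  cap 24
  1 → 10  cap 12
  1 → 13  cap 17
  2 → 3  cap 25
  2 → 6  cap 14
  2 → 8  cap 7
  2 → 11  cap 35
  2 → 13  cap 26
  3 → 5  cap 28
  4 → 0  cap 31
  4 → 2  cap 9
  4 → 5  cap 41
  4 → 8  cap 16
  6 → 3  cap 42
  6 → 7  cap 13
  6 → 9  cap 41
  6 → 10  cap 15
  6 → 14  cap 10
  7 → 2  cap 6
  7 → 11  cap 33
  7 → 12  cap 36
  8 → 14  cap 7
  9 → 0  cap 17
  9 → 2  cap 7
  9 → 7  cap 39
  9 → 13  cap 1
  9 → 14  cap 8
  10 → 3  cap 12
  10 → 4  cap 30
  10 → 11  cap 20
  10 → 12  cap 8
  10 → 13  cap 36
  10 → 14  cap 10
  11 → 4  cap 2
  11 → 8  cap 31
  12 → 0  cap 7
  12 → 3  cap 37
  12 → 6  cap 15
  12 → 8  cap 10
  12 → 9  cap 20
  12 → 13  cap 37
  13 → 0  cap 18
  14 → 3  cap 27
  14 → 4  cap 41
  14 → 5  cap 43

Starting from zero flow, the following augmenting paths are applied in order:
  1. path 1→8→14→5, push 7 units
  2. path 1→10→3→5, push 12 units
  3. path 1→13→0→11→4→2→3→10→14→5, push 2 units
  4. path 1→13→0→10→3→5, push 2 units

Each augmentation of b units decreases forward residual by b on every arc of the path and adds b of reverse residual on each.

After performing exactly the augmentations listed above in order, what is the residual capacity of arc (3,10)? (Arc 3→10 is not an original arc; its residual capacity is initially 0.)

after path 1 (1→8→14→5, push 7): res(3,10)=0
after path 2 (1→10→3→5, push 12): res(3,10)=12
after path 3 (1→13→0→11→4→2→3→10→14→5, push 2): res(3,10)=10
after path 4 (1→13→0→10→3→5, push 2): res(3,10)=12

Residual capacity of (3,10): 12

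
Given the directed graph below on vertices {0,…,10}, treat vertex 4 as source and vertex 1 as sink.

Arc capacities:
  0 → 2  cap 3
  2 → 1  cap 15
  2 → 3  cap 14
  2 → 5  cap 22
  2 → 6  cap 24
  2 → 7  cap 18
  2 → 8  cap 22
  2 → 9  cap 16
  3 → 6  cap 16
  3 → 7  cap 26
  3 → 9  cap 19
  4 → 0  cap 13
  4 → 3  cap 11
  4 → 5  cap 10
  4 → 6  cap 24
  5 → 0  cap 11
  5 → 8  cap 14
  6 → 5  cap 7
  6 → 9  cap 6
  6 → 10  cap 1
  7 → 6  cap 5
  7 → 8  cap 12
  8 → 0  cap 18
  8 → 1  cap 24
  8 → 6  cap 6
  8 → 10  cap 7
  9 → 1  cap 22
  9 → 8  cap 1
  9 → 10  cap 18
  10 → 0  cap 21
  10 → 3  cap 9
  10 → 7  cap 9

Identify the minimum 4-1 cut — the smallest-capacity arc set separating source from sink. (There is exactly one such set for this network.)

Min-cut arcs: {(0,2), (4,3), (5,8), (6,9), (6,10)} (total capacity 35)

augment #1: 4→0→2→1 push 3
augment #2: 4→3→9→1 push 11
augment #3: 4→5→8→1 push 10
augment #4: 4→6→9→1 push 6
augment #5: 4→6→5→8→1 push 4
augment #6: 4→6→10→3→9→1 push 1
max flow = 35; residual-reachable set from 4 gives S-side
cut edges (S→T): {(0,2), (4,3), (5,8), (6,9), (6,10)} total cap 35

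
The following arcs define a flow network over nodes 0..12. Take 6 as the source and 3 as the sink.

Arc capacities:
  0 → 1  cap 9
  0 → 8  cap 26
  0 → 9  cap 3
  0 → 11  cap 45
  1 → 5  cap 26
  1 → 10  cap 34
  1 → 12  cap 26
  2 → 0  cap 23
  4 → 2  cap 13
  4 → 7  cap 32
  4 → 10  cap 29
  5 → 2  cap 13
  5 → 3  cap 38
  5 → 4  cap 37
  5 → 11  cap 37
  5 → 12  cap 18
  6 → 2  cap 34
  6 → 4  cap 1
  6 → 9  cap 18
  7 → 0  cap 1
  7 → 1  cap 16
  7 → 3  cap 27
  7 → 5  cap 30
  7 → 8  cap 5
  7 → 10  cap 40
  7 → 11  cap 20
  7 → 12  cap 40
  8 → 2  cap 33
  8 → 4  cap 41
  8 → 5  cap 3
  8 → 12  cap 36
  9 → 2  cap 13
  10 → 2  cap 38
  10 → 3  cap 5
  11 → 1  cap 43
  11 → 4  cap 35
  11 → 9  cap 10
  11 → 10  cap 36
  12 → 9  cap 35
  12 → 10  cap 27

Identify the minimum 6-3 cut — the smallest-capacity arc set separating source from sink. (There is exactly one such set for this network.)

Min-cut arcs: {(2,0), (6,4)} (total capacity 24)

augment #1: 6→4→7→3 push 1
augment #2: 6→2→0→1→5→3 push 9
augment #3: 6→2→0→8→5→3 push 3
augment #4: 6→2→0→11→10→3 push 5
augment #5: 6→2→0→8→4→7→3 push 6
max flow = 24; residual-reachable set from 6 gives S-side
cut edges (S→T): {(2,0), (6,4)} total cap 24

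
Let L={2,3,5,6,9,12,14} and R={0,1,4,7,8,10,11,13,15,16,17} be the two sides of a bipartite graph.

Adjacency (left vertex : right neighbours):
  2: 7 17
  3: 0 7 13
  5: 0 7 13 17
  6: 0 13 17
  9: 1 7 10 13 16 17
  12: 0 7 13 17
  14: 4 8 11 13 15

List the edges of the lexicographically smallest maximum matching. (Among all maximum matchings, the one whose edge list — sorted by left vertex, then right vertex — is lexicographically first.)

|M| = 6 (so the lex-smallest maximum matching has 6 edges)
process left vertices in ascending order; for each, take the smallest-labelled available neighbour that still permits 6 edges overall, or leave it unmatched if none does
lex-smallest matching: {2-7, 3-0, 5-13, 6-17, 9-1, 14-4}

Lex-smallest maximum matching: {(2,7), (3,0), (5,13), (6,17), (9,1), (14,4)}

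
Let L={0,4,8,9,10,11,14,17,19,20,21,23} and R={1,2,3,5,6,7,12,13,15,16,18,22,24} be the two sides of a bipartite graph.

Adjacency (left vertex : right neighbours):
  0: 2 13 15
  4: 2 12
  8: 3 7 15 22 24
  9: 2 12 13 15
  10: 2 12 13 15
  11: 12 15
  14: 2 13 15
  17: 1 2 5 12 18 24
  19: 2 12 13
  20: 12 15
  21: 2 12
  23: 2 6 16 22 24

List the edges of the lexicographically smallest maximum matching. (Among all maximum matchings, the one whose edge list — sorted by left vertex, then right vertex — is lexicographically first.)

Lex-smallest maximum matching: {(0,2), (4,12), (8,3), (9,13), (10,15), (17,1), (23,6)}

|M| = 7 (so the lex-smallest maximum matching has 7 edges)
process left vertices in ascending order; for each, take the smallest-labelled available neighbour that still permits 7 edges overall, or leave it unmatched if none does
lex-smallest matching: {0-2, 4-12, 8-3, 9-13, 10-15, 17-1, 23-6}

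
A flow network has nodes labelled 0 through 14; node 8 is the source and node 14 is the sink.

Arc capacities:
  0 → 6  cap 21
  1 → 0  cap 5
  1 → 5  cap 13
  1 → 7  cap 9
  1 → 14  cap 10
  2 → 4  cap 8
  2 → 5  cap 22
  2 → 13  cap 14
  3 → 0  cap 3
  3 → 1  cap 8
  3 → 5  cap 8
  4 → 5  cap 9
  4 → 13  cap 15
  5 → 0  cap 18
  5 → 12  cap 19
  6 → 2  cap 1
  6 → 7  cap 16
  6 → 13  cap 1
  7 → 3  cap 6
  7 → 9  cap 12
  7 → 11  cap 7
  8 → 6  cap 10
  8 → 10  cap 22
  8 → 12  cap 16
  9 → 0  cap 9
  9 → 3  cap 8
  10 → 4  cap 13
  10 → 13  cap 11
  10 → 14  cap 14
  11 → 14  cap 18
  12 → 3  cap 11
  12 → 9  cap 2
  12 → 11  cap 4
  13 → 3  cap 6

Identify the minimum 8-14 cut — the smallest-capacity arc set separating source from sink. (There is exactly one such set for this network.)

Min-cut arcs: {(3,1), (7,11), (10,14), (12,11)} (total capacity 33)

augment #1: 8→10→14 push 14
augment #2: 8→12→11→14 push 4
augment #3: 8→6→7→11→14 push 7
augment #4: 8→12→3→1→14 push 8
max flow = 33; residual-reachable set from 8 gives S-side
cut edges (S→T): {(3,1), (7,11), (10,14), (12,11)} total cap 33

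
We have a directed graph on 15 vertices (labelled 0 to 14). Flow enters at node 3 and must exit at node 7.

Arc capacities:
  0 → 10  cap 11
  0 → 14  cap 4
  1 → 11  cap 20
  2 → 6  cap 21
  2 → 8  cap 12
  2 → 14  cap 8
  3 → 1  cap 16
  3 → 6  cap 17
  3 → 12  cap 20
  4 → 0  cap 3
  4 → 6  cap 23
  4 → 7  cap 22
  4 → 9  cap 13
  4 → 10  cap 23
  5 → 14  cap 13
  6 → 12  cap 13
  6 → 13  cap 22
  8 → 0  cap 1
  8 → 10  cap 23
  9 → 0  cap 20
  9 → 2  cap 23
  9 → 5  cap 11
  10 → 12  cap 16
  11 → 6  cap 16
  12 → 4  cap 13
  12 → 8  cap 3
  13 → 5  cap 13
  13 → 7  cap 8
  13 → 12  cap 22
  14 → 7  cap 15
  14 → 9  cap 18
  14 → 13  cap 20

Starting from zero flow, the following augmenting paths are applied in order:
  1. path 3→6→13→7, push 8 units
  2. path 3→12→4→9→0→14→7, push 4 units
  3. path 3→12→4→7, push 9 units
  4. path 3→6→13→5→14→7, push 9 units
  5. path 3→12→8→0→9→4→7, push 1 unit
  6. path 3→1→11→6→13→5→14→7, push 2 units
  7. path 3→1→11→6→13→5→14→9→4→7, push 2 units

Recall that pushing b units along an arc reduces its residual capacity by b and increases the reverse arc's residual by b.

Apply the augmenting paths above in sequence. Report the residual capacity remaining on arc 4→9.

Residual capacity of (4,9): 12

after path 1 (3→6→13→7, push 8): res(4,9)=13
after path 2 (3→12→4→9→0→14→7, push 4): res(4,9)=9
after path 3 (3→12→4→7, push 9): res(4,9)=9
after path 4 (3→6→13→5→14→7, push 9): res(4,9)=9
after path 5 (3→12→8→0→9→4→7, push 1): res(4,9)=10
after path 6 (3→1→11→6→13→5→14→7, push 2): res(4,9)=10
after path 7 (3→1→11→6→13→5→14→9→4→7, push 2): res(4,9)=12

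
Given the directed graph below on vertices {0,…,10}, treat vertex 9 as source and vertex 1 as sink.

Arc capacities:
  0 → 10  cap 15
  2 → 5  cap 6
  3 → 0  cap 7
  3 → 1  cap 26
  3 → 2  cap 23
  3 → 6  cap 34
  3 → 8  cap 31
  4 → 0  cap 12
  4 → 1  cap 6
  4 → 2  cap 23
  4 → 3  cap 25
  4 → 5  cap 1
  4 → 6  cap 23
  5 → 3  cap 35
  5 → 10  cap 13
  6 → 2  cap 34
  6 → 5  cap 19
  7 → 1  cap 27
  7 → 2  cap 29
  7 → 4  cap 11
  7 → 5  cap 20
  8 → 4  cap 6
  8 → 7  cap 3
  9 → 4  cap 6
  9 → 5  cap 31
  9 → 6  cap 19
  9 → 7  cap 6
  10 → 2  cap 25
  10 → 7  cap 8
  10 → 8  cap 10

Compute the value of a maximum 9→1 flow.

augment #1: 9→4→1 bottleneck 6, total now 6
augment #2: 9→7→1 bottleneck 6, total now 12
augment #3: 9→5→3→1 bottleneck 26, total now 38
augment #4: 9→5→10→7→1 bottleneck 5, total now 43
augment #5: 9→6→5→10→7→1 bottleneck 3, total now 46
augment #6: 9→6→5→3→8→7→1 bottleneck 3, total now 49

Maximum flow value: 49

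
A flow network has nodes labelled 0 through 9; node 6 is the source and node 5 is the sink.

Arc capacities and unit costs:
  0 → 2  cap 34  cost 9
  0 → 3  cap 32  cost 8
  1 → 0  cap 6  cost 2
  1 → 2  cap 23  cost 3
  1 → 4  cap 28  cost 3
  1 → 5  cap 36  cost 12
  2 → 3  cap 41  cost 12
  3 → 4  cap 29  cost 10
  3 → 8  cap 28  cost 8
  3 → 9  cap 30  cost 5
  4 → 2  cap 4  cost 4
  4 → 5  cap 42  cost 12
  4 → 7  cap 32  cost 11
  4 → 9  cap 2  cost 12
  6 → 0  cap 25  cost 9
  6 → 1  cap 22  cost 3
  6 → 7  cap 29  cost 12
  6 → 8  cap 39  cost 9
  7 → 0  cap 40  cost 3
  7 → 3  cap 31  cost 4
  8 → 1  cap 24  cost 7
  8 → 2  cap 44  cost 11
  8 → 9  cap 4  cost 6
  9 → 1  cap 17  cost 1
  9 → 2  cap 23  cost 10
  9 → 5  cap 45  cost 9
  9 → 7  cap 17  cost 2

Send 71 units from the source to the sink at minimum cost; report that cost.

shortest-cost path #1: 6→1→5 push 22 @ unit cost 15 (adds 330)
shortest-cost path #2: 6→8→9→5 push 4 @ unit cost 24 (adds 96)
shortest-cost path #3: 6→8→1→5 push 14 @ unit cost 28 (adds 392)
shortest-cost path #4: 6→7→3→9→5 push 29 @ unit cost 30 (adds 870)
shortest-cost path #5: 6→8→1→4→5 push 2 @ unit cost 31 (adds 62)
total cost = 1750

Minimum cost for 71 units: 1750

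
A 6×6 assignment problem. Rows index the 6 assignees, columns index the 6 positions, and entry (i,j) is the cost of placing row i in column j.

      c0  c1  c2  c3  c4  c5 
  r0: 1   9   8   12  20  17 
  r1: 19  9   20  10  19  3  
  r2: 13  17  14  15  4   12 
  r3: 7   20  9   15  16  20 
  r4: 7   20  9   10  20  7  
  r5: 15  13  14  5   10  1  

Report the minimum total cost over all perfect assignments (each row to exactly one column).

optimal assignment: row0→col0 (cost 1), row1→col1 (cost 9), row2→col4 (cost 4), row3→col2 (cost 9), row4→col3 (cost 10), row5→col5 (cost 1)
total = 1 + 9 + 4 + 9 + 10 + 1 = 34

Minimum assignment cost: 34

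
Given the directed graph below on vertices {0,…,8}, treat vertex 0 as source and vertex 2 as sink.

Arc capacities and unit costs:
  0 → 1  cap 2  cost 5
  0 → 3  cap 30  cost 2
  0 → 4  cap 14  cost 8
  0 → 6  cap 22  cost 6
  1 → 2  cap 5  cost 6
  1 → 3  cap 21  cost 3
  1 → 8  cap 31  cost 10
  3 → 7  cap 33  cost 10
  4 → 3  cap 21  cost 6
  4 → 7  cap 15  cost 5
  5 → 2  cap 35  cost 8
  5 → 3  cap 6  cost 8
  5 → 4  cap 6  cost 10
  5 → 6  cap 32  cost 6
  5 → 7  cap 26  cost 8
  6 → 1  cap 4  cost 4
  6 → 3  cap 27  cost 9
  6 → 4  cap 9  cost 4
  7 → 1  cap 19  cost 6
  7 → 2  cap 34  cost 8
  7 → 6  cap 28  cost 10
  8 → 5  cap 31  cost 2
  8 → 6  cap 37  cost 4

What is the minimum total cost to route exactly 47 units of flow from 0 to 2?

shortest-cost path #1: 0→1→2 push 2 @ unit cost 11 (adds 22)
shortest-cost path #2: 0→6→1→2 push 3 @ unit cost 16 (adds 48)
shortest-cost path #3: 0→3→7→2 push 30 @ unit cost 20 (adds 600)
shortest-cost path #4: 0→4→7→2 push 4 @ unit cost 21 (adds 84)
shortest-cost path #5: 0→6→1→8→5→2 push 1 @ unit cost 30 (adds 30)
shortest-cost path #6: 0→4→7→1→8→5→2 push 7 @ unit cost 39 (adds 273)
total cost = 1057

Minimum cost for 47 units: 1057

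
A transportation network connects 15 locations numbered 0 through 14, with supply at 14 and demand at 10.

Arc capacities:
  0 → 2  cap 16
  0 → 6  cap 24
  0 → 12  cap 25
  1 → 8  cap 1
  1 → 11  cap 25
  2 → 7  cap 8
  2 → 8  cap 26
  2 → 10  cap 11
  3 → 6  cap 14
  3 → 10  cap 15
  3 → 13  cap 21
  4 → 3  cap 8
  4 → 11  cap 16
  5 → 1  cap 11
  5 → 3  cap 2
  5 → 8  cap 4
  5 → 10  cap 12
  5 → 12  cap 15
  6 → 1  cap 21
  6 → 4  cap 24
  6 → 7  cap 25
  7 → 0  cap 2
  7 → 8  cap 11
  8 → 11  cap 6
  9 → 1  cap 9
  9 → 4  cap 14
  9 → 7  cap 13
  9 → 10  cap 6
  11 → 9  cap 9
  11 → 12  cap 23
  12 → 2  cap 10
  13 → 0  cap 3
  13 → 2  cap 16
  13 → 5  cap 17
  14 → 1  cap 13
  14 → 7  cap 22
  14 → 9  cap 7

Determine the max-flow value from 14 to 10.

augment #1: 14→9→10 bottleneck 6, total now 6
augment #2: 14→7→0→2→10 bottleneck 2, total now 8
augment #3: 14→9→4→3→10 bottleneck 1, total now 9
augment #4: 14→1→11→12→2→10 bottleneck 9, total now 18
augment #5: 14→1→11→9→4→3→10 bottleneck 4, total now 22
augment #6: 14→7→8→11→9→4→3→10 bottleneck 3, total now 25

Maximum flow value: 25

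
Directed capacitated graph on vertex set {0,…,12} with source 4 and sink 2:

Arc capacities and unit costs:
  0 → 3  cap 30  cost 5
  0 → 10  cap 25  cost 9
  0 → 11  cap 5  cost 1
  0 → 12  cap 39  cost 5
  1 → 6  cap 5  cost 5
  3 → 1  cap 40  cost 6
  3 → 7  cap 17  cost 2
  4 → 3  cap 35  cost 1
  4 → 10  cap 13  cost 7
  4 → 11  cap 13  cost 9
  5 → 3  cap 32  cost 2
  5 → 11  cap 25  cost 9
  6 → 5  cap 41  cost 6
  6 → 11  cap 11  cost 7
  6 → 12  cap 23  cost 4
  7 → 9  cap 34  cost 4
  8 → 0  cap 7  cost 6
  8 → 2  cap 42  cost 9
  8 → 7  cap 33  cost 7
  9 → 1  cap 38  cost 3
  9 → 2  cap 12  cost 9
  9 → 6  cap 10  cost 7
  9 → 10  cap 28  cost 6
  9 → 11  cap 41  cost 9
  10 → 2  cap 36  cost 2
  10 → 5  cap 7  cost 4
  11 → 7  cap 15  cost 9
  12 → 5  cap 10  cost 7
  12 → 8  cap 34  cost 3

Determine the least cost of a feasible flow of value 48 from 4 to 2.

Minimum cost for 48 units: 909

shortest-cost path #1: 4→10→2 push 13 @ unit cost 9 (adds 117)
shortest-cost path #2: 4→3→7→9→10→2 push 17 @ unit cost 15 (adds 255)
shortest-cost path #3: 4→3→1→6→12→8→2 push 5 @ unit cost 28 (adds 140)
shortest-cost path #4: 4→11→7→9→10→2 push 6 @ unit cost 30 (adds 180)
shortest-cost path #5: 4→11→7→9→2 push 7 @ unit cost 31 (adds 217)
total cost = 909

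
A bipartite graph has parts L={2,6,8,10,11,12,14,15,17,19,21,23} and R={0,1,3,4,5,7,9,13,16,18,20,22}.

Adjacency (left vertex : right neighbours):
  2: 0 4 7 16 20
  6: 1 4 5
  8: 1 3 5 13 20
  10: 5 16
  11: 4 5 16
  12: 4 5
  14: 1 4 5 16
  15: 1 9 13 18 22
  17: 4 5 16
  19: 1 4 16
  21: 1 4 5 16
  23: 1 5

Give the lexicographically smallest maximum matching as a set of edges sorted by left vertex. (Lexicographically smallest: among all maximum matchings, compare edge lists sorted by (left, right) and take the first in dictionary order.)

|M| = 7 (so the lex-smallest maximum matching has 7 edges)
process left vertices in ascending order; for each, take the smallest-labelled available neighbour that still permits 7 edges overall, or leave it unmatched if none does
lex-smallest matching: {2-0, 6-1, 8-3, 10-5, 11-4, 14-16, 15-9}

Lex-smallest maximum matching: {(2,0), (6,1), (8,3), (10,5), (11,4), (14,16), (15,9)}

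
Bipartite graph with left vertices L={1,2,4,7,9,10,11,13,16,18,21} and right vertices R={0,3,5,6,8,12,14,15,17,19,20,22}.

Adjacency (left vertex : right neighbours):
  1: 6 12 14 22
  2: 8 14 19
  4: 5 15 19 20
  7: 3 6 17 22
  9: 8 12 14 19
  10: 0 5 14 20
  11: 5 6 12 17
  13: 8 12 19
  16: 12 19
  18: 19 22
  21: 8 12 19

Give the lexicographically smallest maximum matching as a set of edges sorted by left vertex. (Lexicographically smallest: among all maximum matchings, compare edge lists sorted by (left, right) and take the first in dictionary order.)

Lex-smallest maximum matching: {(1,6), (2,8), (4,5), (7,3), (9,14), (10,0), (11,17), (13,12), (16,19), (18,22)}

|M| = 10 (so the lex-smallest maximum matching has 10 edges)
process left vertices in ascending order; for each, take the smallest-labelled available neighbour that still permits 10 edges overall, or leave it unmatched if none does
lex-smallest matching: {1-6, 2-8, 4-5, 7-3, 9-14, 10-0, 11-17, 13-12, 16-19, 18-22}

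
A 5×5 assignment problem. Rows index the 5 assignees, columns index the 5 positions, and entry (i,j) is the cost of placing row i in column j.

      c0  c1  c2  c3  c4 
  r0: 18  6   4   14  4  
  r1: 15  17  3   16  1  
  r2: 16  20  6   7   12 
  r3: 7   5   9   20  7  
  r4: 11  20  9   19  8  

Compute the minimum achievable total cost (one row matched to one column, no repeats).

optimal assignment: row0→col2 (cost 4), row1→col4 (cost 1), row2→col3 (cost 7), row3→col1 (cost 5), row4→col0 (cost 11)
total = 4 + 1 + 7 + 5 + 11 = 28

Minimum assignment cost: 28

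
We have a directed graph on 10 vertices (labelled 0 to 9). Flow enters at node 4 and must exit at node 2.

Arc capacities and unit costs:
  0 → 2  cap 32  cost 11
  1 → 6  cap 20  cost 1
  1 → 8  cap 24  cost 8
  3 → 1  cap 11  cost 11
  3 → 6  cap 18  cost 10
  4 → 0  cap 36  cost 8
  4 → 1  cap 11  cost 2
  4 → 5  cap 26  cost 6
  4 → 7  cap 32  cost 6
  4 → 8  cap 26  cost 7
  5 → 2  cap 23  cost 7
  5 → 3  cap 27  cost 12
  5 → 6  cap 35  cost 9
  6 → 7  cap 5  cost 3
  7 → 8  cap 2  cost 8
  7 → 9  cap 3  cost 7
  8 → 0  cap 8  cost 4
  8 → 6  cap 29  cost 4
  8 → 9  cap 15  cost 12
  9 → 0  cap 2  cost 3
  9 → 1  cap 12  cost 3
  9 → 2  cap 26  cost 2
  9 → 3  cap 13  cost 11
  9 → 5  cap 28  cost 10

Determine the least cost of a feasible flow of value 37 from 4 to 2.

Minimum cost for 37 units: 553

shortest-cost path #1: 4→5→2 push 23 @ unit cost 13 (adds 299)
shortest-cost path #2: 4→7→9→2 push 3 @ unit cost 15 (adds 45)
shortest-cost path #3: 4→0→2 push 11 @ unit cost 19 (adds 209)
total cost = 553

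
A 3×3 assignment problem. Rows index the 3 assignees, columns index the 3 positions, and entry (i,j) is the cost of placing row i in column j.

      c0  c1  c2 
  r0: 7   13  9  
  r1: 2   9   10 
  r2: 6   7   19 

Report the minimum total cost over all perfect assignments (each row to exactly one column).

optimal assignment: row0→col2 (cost 9), row1→col0 (cost 2), row2→col1 (cost 7)
total = 9 + 2 + 7 = 18

Minimum assignment cost: 18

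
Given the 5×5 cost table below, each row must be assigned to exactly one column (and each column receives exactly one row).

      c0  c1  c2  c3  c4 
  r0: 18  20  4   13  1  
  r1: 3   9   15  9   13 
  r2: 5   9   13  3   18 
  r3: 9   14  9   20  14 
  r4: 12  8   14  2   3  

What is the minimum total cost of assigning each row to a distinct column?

Minimum assignment cost: 24

one of 2 optimal assignments: row0→col4 (cost 1), row1→col0 (cost 3), row2→col1 (cost 9), row3→col2 (cost 9), row4→col3 (cost 2)
total = 1 + 3 + 9 + 9 + 2 = 24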